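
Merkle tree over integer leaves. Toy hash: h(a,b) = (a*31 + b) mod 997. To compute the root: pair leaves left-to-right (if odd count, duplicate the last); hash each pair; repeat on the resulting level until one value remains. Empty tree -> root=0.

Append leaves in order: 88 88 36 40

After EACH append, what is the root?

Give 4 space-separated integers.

After append 88 (leaves=[88]):
  L0: [88]
  root=88
After append 88 (leaves=[88, 88]):
  L0: [88, 88]
  L1: h(88,88)=(88*31+88)%997=822 -> [822]
  root=822
After append 36 (leaves=[88, 88, 36]):
  L0: [88, 88, 36]
  L1: h(88,88)=(88*31+88)%997=822 h(36,36)=(36*31+36)%997=155 -> [822, 155]
  L2: h(822,155)=(822*31+155)%997=712 -> [712]
  root=712
After append 40 (leaves=[88, 88, 36, 40]):
  L0: [88, 88, 36, 40]
  L1: h(88,88)=(88*31+88)%997=822 h(36,40)=(36*31+40)%997=159 -> [822, 159]
  L2: h(822,159)=(822*31+159)%997=716 -> [716]
  root=716

Answer: 88 822 712 716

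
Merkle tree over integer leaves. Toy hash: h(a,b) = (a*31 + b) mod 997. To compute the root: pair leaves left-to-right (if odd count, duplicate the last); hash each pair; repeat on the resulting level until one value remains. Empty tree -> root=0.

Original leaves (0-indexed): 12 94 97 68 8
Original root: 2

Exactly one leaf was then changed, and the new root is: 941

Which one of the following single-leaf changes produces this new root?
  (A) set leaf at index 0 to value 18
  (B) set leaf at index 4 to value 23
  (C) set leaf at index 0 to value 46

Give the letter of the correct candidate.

Original leaves: [12, 94, 97, 68, 8]
Target new root: 941
Try each candidate change and compute the resulting root:
Candidate A: set leaf[0] = 18 -> leaves = [18, 94, 97, 68, 8]
  L0: [18, 94, 97, 68, 8]
  L1: h(18,94)=(18*31+94)%997=652 h(97,68)=(97*31+68)%997=84 h(8,8)=(8*31+8)%997=256 -> [652, 84, 256]
  L2: h(652,84)=(652*31+84)%997=356 h(256,256)=(256*31+256)%997=216 -> [356, 216]
  L3: h(356,216)=(356*31+216)%997=285 -> [285]
  root = 285 != target 941
Candidate B: set leaf[4] = 23 -> leaves = [12, 94, 97, 68, 23]
  L0: [12, 94, 97, 68, 23]
  L1: h(12,94)=(12*31+94)%997=466 h(97,68)=(97*31+68)%997=84 h(23,23)=(23*31+23)%997=736 -> [466, 84, 736]
  L2: h(466,84)=(466*31+84)%997=572 h(736,736)=(736*31+736)%997=621 -> [572, 621]
  L3: h(572,621)=(572*31+621)%997=407 -> [407]
  root = 407 != target 941
Candidate C: set leaf[0] = 46 -> leaves = [46, 94, 97, 68, 8]
  L0: [46, 94, 97, 68, 8]
  L1: h(46,94)=(46*31+94)%997=523 h(97,68)=(97*31+68)%997=84 h(8,8)=(8*31+8)%997=256 -> [523, 84, 256]
  L2: h(523,84)=(523*31+84)%997=345 h(256,256)=(256*31+256)%997=216 -> [345, 216]
  L3: h(345,216)=(345*31+216)%997=941 -> [941]
  root = 941 == target 941  ** MATCH **
Candidate C produces the target root.

Answer: C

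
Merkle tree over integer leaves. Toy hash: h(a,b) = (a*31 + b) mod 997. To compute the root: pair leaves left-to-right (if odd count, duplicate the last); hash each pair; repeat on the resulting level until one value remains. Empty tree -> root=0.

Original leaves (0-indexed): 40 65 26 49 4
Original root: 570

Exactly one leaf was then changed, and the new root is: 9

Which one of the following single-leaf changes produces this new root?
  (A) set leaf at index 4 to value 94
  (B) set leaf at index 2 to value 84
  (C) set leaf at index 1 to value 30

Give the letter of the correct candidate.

Answer: A

Derivation:
Original leaves: [40, 65, 26, 49, 4]
Target new root: 9
Try each candidate change and compute the resulting root:
Candidate A: set leaf[4] = 94 -> leaves = [40, 65, 26, 49, 94]
  L0: [40, 65, 26, 49, 94]
  L1: h(40,65)=(40*31+65)%997=308 h(26,49)=(26*31+49)%997=855 h(94,94)=(94*31+94)%997=17 -> [308, 855, 17]
  L2: h(308,855)=(308*31+855)%997=433 h(17,17)=(17*31+17)%997=544 -> [433, 544]
  L3: h(433,544)=(433*31+544)%997=9 -> [9]
  root = 9 == target 9  ** MATCH **
Candidate B: set leaf[2] = 84 -> leaves = [40, 65, 84, 49, 4]
  L0: [40, 65, 84, 49, 4]
  L1: h(40,65)=(40*31+65)%997=308 h(84,49)=(84*31+49)%997=659 h(4,4)=(4*31+4)%997=128 -> [308, 659, 128]
  L2: h(308,659)=(308*31+659)%997=237 h(128,128)=(128*31+128)%997=108 -> [237, 108]
  L3: h(237,108)=(237*31+108)%997=476 -> [476]
  root = 476 != target 9
Candidate C: set leaf[1] = 30 -> leaves = [40, 30, 26, 49, 4]
  L0: [40, 30, 26, 49, 4]
  L1: h(40,30)=(40*31+30)%997=273 h(26,49)=(26*31+49)%997=855 h(4,4)=(4*31+4)%997=128 -> [273, 855, 128]
  L2: h(273,855)=(273*31+855)%997=345 h(128,128)=(128*31+128)%997=108 -> [345, 108]
  L3: h(345,108)=(345*31+108)%997=833 -> [833]
  root = 833 != target 9
Candidate A produces the target root.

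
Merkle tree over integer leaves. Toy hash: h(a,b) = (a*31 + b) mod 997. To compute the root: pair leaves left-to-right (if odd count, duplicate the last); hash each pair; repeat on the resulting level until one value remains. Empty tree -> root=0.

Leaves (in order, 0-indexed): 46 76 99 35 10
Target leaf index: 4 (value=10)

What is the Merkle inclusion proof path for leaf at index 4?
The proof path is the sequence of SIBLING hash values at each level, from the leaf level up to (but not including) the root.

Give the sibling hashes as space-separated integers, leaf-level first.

L0 (leaves): [46, 76, 99, 35, 10], target index=4
L1: h(46,76)=(46*31+76)%997=505 [pair 0] h(99,35)=(99*31+35)%997=113 [pair 1] h(10,10)=(10*31+10)%997=320 [pair 2] -> [505, 113, 320]
  Sibling for proof at L0: 10
L2: h(505,113)=(505*31+113)%997=813 [pair 0] h(320,320)=(320*31+320)%997=270 [pair 1] -> [813, 270]
  Sibling for proof at L1: 320
L3: h(813,270)=(813*31+270)%997=548 [pair 0] -> [548]
  Sibling for proof at L2: 813
Root: 548
Proof path (sibling hashes from leaf to root): [10, 320, 813]

Answer: 10 320 813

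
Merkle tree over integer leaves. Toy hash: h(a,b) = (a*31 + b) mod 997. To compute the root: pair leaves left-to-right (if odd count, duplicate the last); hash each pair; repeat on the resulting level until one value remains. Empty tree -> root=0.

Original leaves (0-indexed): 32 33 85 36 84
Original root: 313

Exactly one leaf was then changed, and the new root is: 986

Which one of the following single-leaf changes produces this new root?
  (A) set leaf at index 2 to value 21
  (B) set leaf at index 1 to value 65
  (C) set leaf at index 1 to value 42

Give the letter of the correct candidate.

Original leaves: [32, 33, 85, 36, 84]
Target new root: 986
Try each candidate change and compute the resulting root:
Candidate A: set leaf[2] = 21 -> leaves = [32, 33, 21, 36, 84]
  L0: [32, 33, 21, 36, 84]
  L1: h(32,33)=(32*31+33)%997=28 h(21,36)=(21*31+36)%997=687 h(84,84)=(84*31+84)%997=694 -> [28, 687, 694]
  L2: h(28,687)=(28*31+687)%997=558 h(694,694)=(694*31+694)%997=274 -> [558, 274]
  L3: h(558,274)=(558*31+274)%997=623 -> [623]
  root = 623 != target 986
Candidate B: set leaf[1] = 65 -> leaves = [32, 65, 85, 36, 84]
  L0: [32, 65, 85, 36, 84]
  L1: h(32,65)=(32*31+65)%997=60 h(85,36)=(85*31+36)%997=677 h(84,84)=(84*31+84)%997=694 -> [60, 677, 694]
  L2: h(60,677)=(60*31+677)%997=543 h(694,694)=(694*31+694)%997=274 -> [543, 274]
  L3: h(543,274)=(543*31+274)%997=158 -> [158]
  root = 158 != target 986
Candidate C: set leaf[1] = 42 -> leaves = [32, 42, 85, 36, 84]
  L0: [32, 42, 85, 36, 84]
  L1: h(32,42)=(32*31+42)%997=37 h(85,36)=(85*31+36)%997=677 h(84,84)=(84*31+84)%997=694 -> [37, 677, 694]
  L2: h(37,677)=(37*31+677)%997=827 h(694,694)=(694*31+694)%997=274 -> [827, 274]
  L3: h(827,274)=(827*31+274)%997=986 -> [986]
  root = 986 == target 986  ** MATCH **
Candidate C produces the target root.

Answer: C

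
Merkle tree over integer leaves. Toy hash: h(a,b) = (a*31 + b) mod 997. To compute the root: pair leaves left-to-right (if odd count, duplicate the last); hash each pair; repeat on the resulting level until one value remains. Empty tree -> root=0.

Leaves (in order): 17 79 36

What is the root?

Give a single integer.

Answer: 995

Derivation:
L0: [17, 79, 36]
L1: h(17,79)=(17*31+79)%997=606 h(36,36)=(36*31+36)%997=155 -> [606, 155]
L2: h(606,155)=(606*31+155)%997=995 -> [995]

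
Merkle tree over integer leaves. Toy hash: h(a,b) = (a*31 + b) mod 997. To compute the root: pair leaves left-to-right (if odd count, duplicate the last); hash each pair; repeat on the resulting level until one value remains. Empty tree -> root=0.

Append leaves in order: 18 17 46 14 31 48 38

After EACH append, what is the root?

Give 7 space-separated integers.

Answer: 18 575 354 322 849 396 603

Derivation:
After append 18 (leaves=[18]):
  L0: [18]
  root=18
After append 17 (leaves=[18, 17]):
  L0: [18, 17]
  L1: h(18,17)=(18*31+17)%997=575 -> [575]
  root=575
After append 46 (leaves=[18, 17, 46]):
  L0: [18, 17, 46]
  L1: h(18,17)=(18*31+17)%997=575 h(46,46)=(46*31+46)%997=475 -> [575, 475]
  L2: h(575,475)=(575*31+475)%997=354 -> [354]
  root=354
After append 14 (leaves=[18, 17, 46, 14]):
  L0: [18, 17, 46, 14]
  L1: h(18,17)=(18*31+17)%997=575 h(46,14)=(46*31+14)%997=443 -> [575, 443]
  L2: h(575,443)=(575*31+443)%997=322 -> [322]
  root=322
After append 31 (leaves=[18, 17, 46, 14, 31]):
  L0: [18, 17, 46, 14, 31]
  L1: h(18,17)=(18*31+17)%997=575 h(46,14)=(46*31+14)%997=443 h(31,31)=(31*31+31)%997=992 -> [575, 443, 992]
  L2: h(575,443)=(575*31+443)%997=322 h(992,992)=(992*31+992)%997=837 -> [322, 837]
  L3: h(322,837)=(322*31+837)%997=849 -> [849]
  root=849
After append 48 (leaves=[18, 17, 46, 14, 31, 48]):
  L0: [18, 17, 46, 14, 31, 48]
  L1: h(18,17)=(18*31+17)%997=575 h(46,14)=(46*31+14)%997=443 h(31,48)=(31*31+48)%997=12 -> [575, 443, 12]
  L2: h(575,443)=(575*31+443)%997=322 h(12,12)=(12*31+12)%997=384 -> [322, 384]
  L3: h(322,384)=(322*31+384)%997=396 -> [396]
  root=396
After append 38 (leaves=[18, 17, 46, 14, 31, 48, 38]):
  L0: [18, 17, 46, 14, 31, 48, 38]
  L1: h(18,17)=(18*31+17)%997=575 h(46,14)=(46*31+14)%997=443 h(31,48)=(31*31+48)%997=12 h(38,38)=(38*31+38)%997=219 -> [575, 443, 12, 219]
  L2: h(575,443)=(575*31+443)%997=322 h(12,219)=(12*31+219)%997=591 -> [322, 591]
  L3: h(322,591)=(322*31+591)%997=603 -> [603]
  root=603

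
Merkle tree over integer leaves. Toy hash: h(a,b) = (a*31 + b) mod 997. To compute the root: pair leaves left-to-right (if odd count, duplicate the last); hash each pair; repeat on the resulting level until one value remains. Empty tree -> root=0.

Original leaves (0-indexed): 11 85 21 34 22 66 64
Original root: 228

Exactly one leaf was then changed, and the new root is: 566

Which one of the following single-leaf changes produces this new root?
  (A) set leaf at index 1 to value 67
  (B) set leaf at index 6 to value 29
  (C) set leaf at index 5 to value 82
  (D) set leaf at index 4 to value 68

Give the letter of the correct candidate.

Original leaves: [11, 85, 21, 34, 22, 66, 64]
Target new root: 566
Try each candidate change and compute the resulting root:
Candidate A: set leaf[1] = 67 -> leaves = [11, 67, 21, 34, 22, 66, 64]
  L0: [11, 67, 21, 34, 22, 66, 64]
  L1: h(11,67)=(11*31+67)%997=408 h(21,34)=(21*31+34)%997=685 h(22,66)=(22*31+66)%997=748 h(64,64)=(64*31+64)%997=54 -> [408, 685, 748, 54]
  L2: h(408,685)=(408*31+685)%997=372 h(748,54)=(748*31+54)%997=311 -> [372, 311]
  L3: h(372,311)=(372*31+311)%997=876 -> [876]
  root = 876 != target 566
Candidate B: set leaf[6] = 29 -> leaves = [11, 85, 21, 34, 22, 66, 29]
  L0: [11, 85, 21, 34, 22, 66, 29]
  L1: h(11,85)=(11*31+85)%997=426 h(21,34)=(21*31+34)%997=685 h(22,66)=(22*31+66)%997=748 h(29,29)=(29*31+29)%997=928 -> [426, 685, 748, 928]
  L2: h(426,685)=(426*31+685)%997=930 h(748,928)=(748*31+928)%997=188 -> [930, 188]
  L3: h(930,188)=(930*31+188)%997=105 -> [105]
  root = 105 != target 566
Candidate C: set leaf[5] = 82 -> leaves = [11, 85, 21, 34, 22, 82, 64]
  L0: [11, 85, 21, 34, 22, 82, 64]
  L1: h(11,85)=(11*31+85)%997=426 h(21,34)=(21*31+34)%997=685 h(22,82)=(22*31+82)%997=764 h(64,64)=(64*31+64)%997=54 -> [426, 685, 764, 54]
  L2: h(426,685)=(426*31+685)%997=930 h(764,54)=(764*31+54)%997=807 -> [930, 807]
  L3: h(930,807)=(930*31+807)%997=724 -> [724]
  root = 724 != target 566
Candidate D: set leaf[4] = 68 -> leaves = [11, 85, 21, 34, 68, 66, 64]
  L0: [11, 85, 21, 34, 68, 66, 64]
  L1: h(11,85)=(11*31+85)%997=426 h(21,34)=(21*31+34)%997=685 h(68,66)=(68*31+66)%997=180 h(64,64)=(64*31+64)%997=54 -> [426, 685, 180, 54]
  L2: h(426,685)=(426*31+685)%997=930 h(180,54)=(180*31+54)%997=649 -> [930, 649]
  L3: h(930,649)=(930*31+649)%997=566 -> [566]
  root = 566 == target 566  ** MATCH **
Candidate D produces the target root.

Answer: D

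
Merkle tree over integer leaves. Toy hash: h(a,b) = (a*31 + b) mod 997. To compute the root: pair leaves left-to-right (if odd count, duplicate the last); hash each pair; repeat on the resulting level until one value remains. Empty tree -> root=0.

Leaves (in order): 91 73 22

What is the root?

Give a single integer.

L0: [91, 73, 22]
L1: h(91,73)=(91*31+73)%997=900 h(22,22)=(22*31+22)%997=704 -> [900, 704]
L2: h(900,704)=(900*31+704)%997=688 -> [688]

Answer: 688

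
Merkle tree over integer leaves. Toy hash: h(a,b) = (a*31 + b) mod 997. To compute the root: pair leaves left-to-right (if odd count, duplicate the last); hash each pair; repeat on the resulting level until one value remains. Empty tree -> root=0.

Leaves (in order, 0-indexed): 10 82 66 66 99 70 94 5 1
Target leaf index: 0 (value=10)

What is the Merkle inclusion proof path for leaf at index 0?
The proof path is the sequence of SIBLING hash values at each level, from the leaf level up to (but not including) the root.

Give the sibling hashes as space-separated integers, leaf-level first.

L0 (leaves): [10, 82, 66, 66, 99, 70, 94, 5, 1], target index=0
L1: h(10,82)=(10*31+82)%997=392 [pair 0] h(66,66)=(66*31+66)%997=118 [pair 1] h(99,70)=(99*31+70)%997=148 [pair 2] h(94,5)=(94*31+5)%997=925 [pair 3] h(1,1)=(1*31+1)%997=32 [pair 4] -> [392, 118, 148, 925, 32]
  Sibling for proof at L0: 82
L2: h(392,118)=(392*31+118)%997=306 [pair 0] h(148,925)=(148*31+925)%997=528 [pair 1] h(32,32)=(32*31+32)%997=27 [pair 2] -> [306, 528, 27]
  Sibling for proof at L1: 118
L3: h(306,528)=(306*31+528)%997=44 [pair 0] h(27,27)=(27*31+27)%997=864 [pair 1] -> [44, 864]
  Sibling for proof at L2: 528
L4: h(44,864)=(44*31+864)%997=234 [pair 0] -> [234]
  Sibling for proof at L3: 864
Root: 234
Proof path (sibling hashes from leaf to root): [82, 118, 528, 864]

Answer: 82 118 528 864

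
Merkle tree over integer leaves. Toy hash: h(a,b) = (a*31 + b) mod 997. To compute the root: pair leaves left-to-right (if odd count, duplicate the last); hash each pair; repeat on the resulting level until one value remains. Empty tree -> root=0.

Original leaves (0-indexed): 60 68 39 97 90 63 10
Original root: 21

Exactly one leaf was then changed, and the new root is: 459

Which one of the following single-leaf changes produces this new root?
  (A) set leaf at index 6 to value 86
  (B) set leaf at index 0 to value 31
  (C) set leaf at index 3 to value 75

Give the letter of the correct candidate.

Answer: A

Derivation:
Original leaves: [60, 68, 39, 97, 90, 63, 10]
Target new root: 459
Try each candidate change and compute the resulting root:
Candidate A: set leaf[6] = 86 -> leaves = [60, 68, 39, 97, 90, 63, 86]
  L0: [60, 68, 39, 97, 90, 63, 86]
  L1: h(60,68)=(60*31+68)%997=931 h(39,97)=(39*31+97)%997=309 h(90,63)=(90*31+63)%997=859 h(86,86)=(86*31+86)%997=758 -> [931, 309, 859, 758]
  L2: h(931,309)=(931*31+309)%997=257 h(859,758)=(859*31+758)%997=468 -> [257, 468]
  L3: h(257,468)=(257*31+468)%997=459 -> [459]
  root = 459 == target 459  ** MATCH **
Candidate B: set leaf[0] = 31 -> leaves = [31, 68, 39, 97, 90, 63, 10]
  L0: [31, 68, 39, 97, 90, 63, 10]
  L1: h(31,68)=(31*31+68)%997=32 h(39,97)=(39*31+97)%997=309 h(90,63)=(90*31+63)%997=859 h(10,10)=(10*31+10)%997=320 -> [32, 309, 859, 320]
  L2: h(32,309)=(32*31+309)%997=304 h(859,320)=(859*31+320)%997=30 -> [304, 30]
  L3: h(304,30)=(304*31+30)%997=481 -> [481]
  root = 481 != target 459
Candidate C: set leaf[3] = 75 -> leaves = [60, 68, 39, 75, 90, 63, 10]
  L0: [60, 68, 39, 75, 90, 63, 10]
  L1: h(60,68)=(60*31+68)%997=931 h(39,75)=(39*31+75)%997=287 h(90,63)=(90*31+63)%997=859 h(10,10)=(10*31+10)%997=320 -> [931, 287, 859, 320]
  L2: h(931,287)=(931*31+287)%997=235 h(859,320)=(859*31+320)%997=30 -> [235, 30]
  L3: h(235,30)=(235*31+30)%997=336 -> [336]
  root = 336 != target 459
Candidate A produces the target root.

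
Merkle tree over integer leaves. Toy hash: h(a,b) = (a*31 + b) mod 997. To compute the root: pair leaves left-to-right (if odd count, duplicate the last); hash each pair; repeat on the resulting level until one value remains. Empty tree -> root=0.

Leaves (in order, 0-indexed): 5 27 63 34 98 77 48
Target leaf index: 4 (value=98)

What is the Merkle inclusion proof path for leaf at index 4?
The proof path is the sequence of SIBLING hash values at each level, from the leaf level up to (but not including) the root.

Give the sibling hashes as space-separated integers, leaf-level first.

L0 (leaves): [5, 27, 63, 34, 98, 77, 48], target index=4
L1: h(5,27)=(5*31+27)%997=182 [pair 0] h(63,34)=(63*31+34)%997=990 [pair 1] h(98,77)=(98*31+77)%997=124 [pair 2] h(48,48)=(48*31+48)%997=539 [pair 3] -> [182, 990, 124, 539]
  Sibling for proof at L0: 77
L2: h(182,990)=(182*31+990)%997=650 [pair 0] h(124,539)=(124*31+539)%997=395 [pair 1] -> [650, 395]
  Sibling for proof at L1: 539
L3: h(650,395)=(650*31+395)%997=605 [pair 0] -> [605]
  Sibling for proof at L2: 650
Root: 605
Proof path (sibling hashes from leaf to root): [77, 539, 650]

Answer: 77 539 650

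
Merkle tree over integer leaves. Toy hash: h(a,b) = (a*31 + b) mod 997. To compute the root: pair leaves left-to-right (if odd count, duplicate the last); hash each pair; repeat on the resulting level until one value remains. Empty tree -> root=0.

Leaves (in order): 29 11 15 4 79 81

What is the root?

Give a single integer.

Answer: 925

Derivation:
L0: [29, 11, 15, 4, 79, 81]
L1: h(29,11)=(29*31+11)%997=910 h(15,4)=(15*31+4)%997=469 h(79,81)=(79*31+81)%997=536 -> [910, 469, 536]
L2: h(910,469)=(910*31+469)%997=763 h(536,536)=(536*31+536)%997=203 -> [763, 203]
L3: h(763,203)=(763*31+203)%997=925 -> [925]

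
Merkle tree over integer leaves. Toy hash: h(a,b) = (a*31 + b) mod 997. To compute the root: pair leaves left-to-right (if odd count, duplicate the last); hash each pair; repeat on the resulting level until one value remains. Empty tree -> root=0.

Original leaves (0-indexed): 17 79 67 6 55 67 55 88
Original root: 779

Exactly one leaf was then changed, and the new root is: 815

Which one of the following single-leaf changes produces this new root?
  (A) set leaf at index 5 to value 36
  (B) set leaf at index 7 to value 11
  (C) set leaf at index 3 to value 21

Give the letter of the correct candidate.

Answer: A

Derivation:
Original leaves: [17, 79, 67, 6, 55, 67, 55, 88]
Target new root: 815
Try each candidate change and compute the resulting root:
Candidate A: set leaf[5] = 36 -> leaves = [17, 79, 67, 6, 55, 36, 55, 88]
  L0: [17, 79, 67, 6, 55, 36, 55, 88]
  L1: h(17,79)=(17*31+79)%997=606 h(67,6)=(67*31+6)%997=89 h(55,36)=(55*31+36)%997=744 h(55,88)=(55*31+88)%997=796 -> [606, 89, 744, 796]
  L2: h(606,89)=(606*31+89)%997=929 h(744,796)=(744*31+796)%997=929 -> [929, 929]
  L3: h(929,929)=(929*31+929)%997=815 -> [815]
  root = 815 == target 815  ** MATCH **
Candidate B: set leaf[7] = 11 -> leaves = [17, 79, 67, 6, 55, 67, 55, 11]
  L0: [17, 79, 67, 6, 55, 67, 55, 11]
  L1: h(17,79)=(17*31+79)%997=606 h(67,6)=(67*31+6)%997=89 h(55,67)=(55*31+67)%997=775 h(55,11)=(55*31+11)%997=719 -> [606, 89, 775, 719]
  L2: h(606,89)=(606*31+89)%997=929 h(775,719)=(775*31+719)%997=816 -> [929, 816]
  L3: h(929,816)=(929*31+816)%997=702 -> [702]
  root = 702 != target 815
Candidate C: set leaf[3] = 21 -> leaves = [17, 79, 67, 21, 55, 67, 55, 88]
  L0: [17, 79, 67, 21, 55, 67, 55, 88]
  L1: h(17,79)=(17*31+79)%997=606 h(67,21)=(67*31+21)%997=104 h(55,67)=(55*31+67)%997=775 h(55,88)=(55*31+88)%997=796 -> [606, 104, 775, 796]
  L2: h(606,104)=(606*31+104)%997=944 h(775,796)=(775*31+796)%997=893 -> [944, 893]
  L3: h(944,893)=(944*31+893)%997=247 -> [247]
  root = 247 != target 815
Candidate A produces the target root.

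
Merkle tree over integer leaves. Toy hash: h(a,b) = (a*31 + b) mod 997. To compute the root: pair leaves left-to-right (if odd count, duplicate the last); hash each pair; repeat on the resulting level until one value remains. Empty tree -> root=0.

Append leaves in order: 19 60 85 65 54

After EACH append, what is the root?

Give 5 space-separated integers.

Answer: 19 649 905 885 977

Derivation:
After append 19 (leaves=[19]):
  L0: [19]
  root=19
After append 60 (leaves=[19, 60]):
  L0: [19, 60]
  L1: h(19,60)=(19*31+60)%997=649 -> [649]
  root=649
After append 85 (leaves=[19, 60, 85]):
  L0: [19, 60, 85]
  L1: h(19,60)=(19*31+60)%997=649 h(85,85)=(85*31+85)%997=726 -> [649, 726]
  L2: h(649,726)=(649*31+726)%997=905 -> [905]
  root=905
After append 65 (leaves=[19, 60, 85, 65]):
  L0: [19, 60, 85, 65]
  L1: h(19,60)=(19*31+60)%997=649 h(85,65)=(85*31+65)%997=706 -> [649, 706]
  L2: h(649,706)=(649*31+706)%997=885 -> [885]
  root=885
After append 54 (leaves=[19, 60, 85, 65, 54]):
  L0: [19, 60, 85, 65, 54]
  L1: h(19,60)=(19*31+60)%997=649 h(85,65)=(85*31+65)%997=706 h(54,54)=(54*31+54)%997=731 -> [649, 706, 731]
  L2: h(649,706)=(649*31+706)%997=885 h(731,731)=(731*31+731)%997=461 -> [885, 461]
  L3: h(885,461)=(885*31+461)%997=977 -> [977]
  root=977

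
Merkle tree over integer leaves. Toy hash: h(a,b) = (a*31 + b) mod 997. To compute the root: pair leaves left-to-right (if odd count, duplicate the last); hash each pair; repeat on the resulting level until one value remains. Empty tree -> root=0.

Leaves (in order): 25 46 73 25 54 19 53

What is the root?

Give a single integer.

L0: [25, 46, 73, 25, 54, 19, 53]
L1: h(25,46)=(25*31+46)%997=821 h(73,25)=(73*31+25)%997=294 h(54,19)=(54*31+19)%997=696 h(53,53)=(53*31+53)%997=699 -> [821, 294, 696, 699]
L2: h(821,294)=(821*31+294)%997=820 h(696,699)=(696*31+699)%997=341 -> [820, 341]
L3: h(820,341)=(820*31+341)%997=836 -> [836]

Answer: 836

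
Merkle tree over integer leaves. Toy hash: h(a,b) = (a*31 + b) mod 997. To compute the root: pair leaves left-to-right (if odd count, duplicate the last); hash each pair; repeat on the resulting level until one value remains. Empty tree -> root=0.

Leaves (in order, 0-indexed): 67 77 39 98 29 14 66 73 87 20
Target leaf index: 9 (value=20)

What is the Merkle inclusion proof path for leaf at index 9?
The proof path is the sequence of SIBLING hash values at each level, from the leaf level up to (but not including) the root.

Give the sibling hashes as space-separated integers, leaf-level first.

Answer: 87 723 205 374

Derivation:
L0 (leaves): [67, 77, 39, 98, 29, 14, 66, 73, 87, 20], target index=9
L1: h(67,77)=(67*31+77)%997=160 [pair 0] h(39,98)=(39*31+98)%997=310 [pair 1] h(29,14)=(29*31+14)%997=913 [pair 2] h(66,73)=(66*31+73)%997=125 [pair 3] h(87,20)=(87*31+20)%997=723 [pair 4] -> [160, 310, 913, 125, 723]
  Sibling for proof at L0: 87
L2: h(160,310)=(160*31+310)%997=285 [pair 0] h(913,125)=(913*31+125)%997=512 [pair 1] h(723,723)=(723*31+723)%997=205 [pair 2] -> [285, 512, 205]
  Sibling for proof at L1: 723
L3: h(285,512)=(285*31+512)%997=374 [pair 0] h(205,205)=(205*31+205)%997=578 [pair 1] -> [374, 578]
  Sibling for proof at L2: 205
L4: h(374,578)=(374*31+578)%997=208 [pair 0] -> [208]
  Sibling for proof at L3: 374
Root: 208
Proof path (sibling hashes from leaf to root): [87, 723, 205, 374]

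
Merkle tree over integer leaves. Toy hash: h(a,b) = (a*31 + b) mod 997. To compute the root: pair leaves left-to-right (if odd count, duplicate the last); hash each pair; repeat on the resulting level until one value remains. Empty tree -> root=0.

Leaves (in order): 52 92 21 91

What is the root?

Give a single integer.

Answer: 725

Derivation:
L0: [52, 92, 21, 91]
L1: h(52,92)=(52*31+92)%997=707 h(21,91)=(21*31+91)%997=742 -> [707, 742]
L2: h(707,742)=(707*31+742)%997=725 -> [725]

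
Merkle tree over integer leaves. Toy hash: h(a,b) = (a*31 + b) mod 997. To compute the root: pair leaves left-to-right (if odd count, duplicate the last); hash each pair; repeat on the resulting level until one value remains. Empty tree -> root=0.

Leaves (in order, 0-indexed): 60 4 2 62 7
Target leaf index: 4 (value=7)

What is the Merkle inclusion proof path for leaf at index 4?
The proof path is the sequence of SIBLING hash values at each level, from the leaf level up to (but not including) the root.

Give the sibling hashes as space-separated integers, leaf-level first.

Answer: 7 224 82

Derivation:
L0 (leaves): [60, 4, 2, 62, 7], target index=4
L1: h(60,4)=(60*31+4)%997=867 [pair 0] h(2,62)=(2*31+62)%997=124 [pair 1] h(7,7)=(7*31+7)%997=224 [pair 2] -> [867, 124, 224]
  Sibling for proof at L0: 7
L2: h(867,124)=(867*31+124)%997=82 [pair 0] h(224,224)=(224*31+224)%997=189 [pair 1] -> [82, 189]
  Sibling for proof at L1: 224
L3: h(82,189)=(82*31+189)%997=737 [pair 0] -> [737]
  Sibling for proof at L2: 82
Root: 737
Proof path (sibling hashes from leaf to root): [7, 224, 82]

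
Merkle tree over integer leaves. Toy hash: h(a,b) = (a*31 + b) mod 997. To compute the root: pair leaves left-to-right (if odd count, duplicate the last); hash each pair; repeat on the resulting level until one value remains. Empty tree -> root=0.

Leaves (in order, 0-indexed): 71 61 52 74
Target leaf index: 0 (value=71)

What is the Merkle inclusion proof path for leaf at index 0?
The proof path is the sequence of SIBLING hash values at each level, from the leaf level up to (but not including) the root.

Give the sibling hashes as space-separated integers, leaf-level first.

Answer: 61 689

Derivation:
L0 (leaves): [71, 61, 52, 74], target index=0
L1: h(71,61)=(71*31+61)%997=268 [pair 0] h(52,74)=(52*31+74)%997=689 [pair 1] -> [268, 689]
  Sibling for proof at L0: 61
L2: h(268,689)=(268*31+689)%997=24 [pair 0] -> [24]
  Sibling for proof at L1: 689
Root: 24
Proof path (sibling hashes from leaf to root): [61, 689]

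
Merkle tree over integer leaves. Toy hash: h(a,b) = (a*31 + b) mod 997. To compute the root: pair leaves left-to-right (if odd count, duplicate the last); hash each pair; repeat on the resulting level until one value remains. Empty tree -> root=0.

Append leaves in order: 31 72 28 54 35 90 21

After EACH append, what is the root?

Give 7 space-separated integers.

After append 31 (leaves=[31]):
  L0: [31]
  root=31
After append 72 (leaves=[31, 72]):
  L0: [31, 72]
  L1: h(31,72)=(31*31+72)%997=36 -> [36]
  root=36
After append 28 (leaves=[31, 72, 28]):
  L0: [31, 72, 28]
  L1: h(31,72)=(31*31+72)%997=36 h(28,28)=(28*31+28)%997=896 -> [36, 896]
  L2: h(36,896)=(36*31+896)%997=18 -> [18]
  root=18
After append 54 (leaves=[31, 72, 28, 54]):
  L0: [31, 72, 28, 54]
  L1: h(31,72)=(31*31+72)%997=36 h(28,54)=(28*31+54)%997=922 -> [36, 922]
  L2: h(36,922)=(36*31+922)%997=44 -> [44]
  root=44
After append 35 (leaves=[31, 72, 28, 54, 35]):
  L0: [31, 72, 28, 54, 35]
  L1: h(31,72)=(31*31+72)%997=36 h(28,54)=(28*31+54)%997=922 h(35,35)=(35*31+35)%997=123 -> [36, 922, 123]
  L2: h(36,922)=(36*31+922)%997=44 h(123,123)=(123*31+123)%997=945 -> [44, 945]
  L3: h(44,945)=(44*31+945)%997=315 -> [315]
  root=315
After append 90 (leaves=[31, 72, 28, 54, 35, 90]):
  L0: [31, 72, 28, 54, 35, 90]
  L1: h(31,72)=(31*31+72)%997=36 h(28,54)=(28*31+54)%997=922 h(35,90)=(35*31+90)%997=178 -> [36, 922, 178]
  L2: h(36,922)=(36*31+922)%997=44 h(178,178)=(178*31+178)%997=711 -> [44, 711]
  L3: h(44,711)=(44*31+711)%997=81 -> [81]
  root=81
After append 21 (leaves=[31, 72, 28, 54, 35, 90, 21]):
  L0: [31, 72, 28, 54, 35, 90, 21]
  L1: h(31,72)=(31*31+72)%997=36 h(28,54)=(28*31+54)%997=922 h(35,90)=(35*31+90)%997=178 h(21,21)=(21*31+21)%997=672 -> [36, 922, 178, 672]
  L2: h(36,922)=(36*31+922)%997=44 h(178,672)=(178*31+672)%997=208 -> [44, 208]
  L3: h(44,208)=(44*31+208)%997=575 -> [575]
  root=575

Answer: 31 36 18 44 315 81 575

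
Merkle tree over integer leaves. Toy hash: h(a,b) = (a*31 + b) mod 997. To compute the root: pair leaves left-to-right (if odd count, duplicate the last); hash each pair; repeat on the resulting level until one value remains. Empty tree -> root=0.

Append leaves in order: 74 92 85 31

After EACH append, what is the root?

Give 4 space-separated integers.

Answer: 74 392 914 860

Derivation:
After append 74 (leaves=[74]):
  L0: [74]
  root=74
After append 92 (leaves=[74, 92]):
  L0: [74, 92]
  L1: h(74,92)=(74*31+92)%997=392 -> [392]
  root=392
After append 85 (leaves=[74, 92, 85]):
  L0: [74, 92, 85]
  L1: h(74,92)=(74*31+92)%997=392 h(85,85)=(85*31+85)%997=726 -> [392, 726]
  L2: h(392,726)=(392*31+726)%997=914 -> [914]
  root=914
After append 31 (leaves=[74, 92, 85, 31]):
  L0: [74, 92, 85, 31]
  L1: h(74,92)=(74*31+92)%997=392 h(85,31)=(85*31+31)%997=672 -> [392, 672]
  L2: h(392,672)=(392*31+672)%997=860 -> [860]
  root=860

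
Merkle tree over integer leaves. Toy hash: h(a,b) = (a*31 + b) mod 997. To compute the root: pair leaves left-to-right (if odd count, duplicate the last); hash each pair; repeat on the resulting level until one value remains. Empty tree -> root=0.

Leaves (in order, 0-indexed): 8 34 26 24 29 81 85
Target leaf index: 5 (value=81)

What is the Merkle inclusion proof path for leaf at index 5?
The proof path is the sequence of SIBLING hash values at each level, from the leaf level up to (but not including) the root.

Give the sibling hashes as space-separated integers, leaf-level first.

Answer: 29 726 599

Derivation:
L0 (leaves): [8, 34, 26, 24, 29, 81, 85], target index=5
L1: h(8,34)=(8*31+34)%997=282 [pair 0] h(26,24)=(26*31+24)%997=830 [pair 1] h(29,81)=(29*31+81)%997=980 [pair 2] h(85,85)=(85*31+85)%997=726 [pair 3] -> [282, 830, 980, 726]
  Sibling for proof at L0: 29
L2: h(282,830)=(282*31+830)%997=599 [pair 0] h(980,726)=(980*31+726)%997=199 [pair 1] -> [599, 199]
  Sibling for proof at L1: 726
L3: h(599,199)=(599*31+199)%997=822 [pair 0] -> [822]
  Sibling for proof at L2: 599
Root: 822
Proof path (sibling hashes from leaf to root): [29, 726, 599]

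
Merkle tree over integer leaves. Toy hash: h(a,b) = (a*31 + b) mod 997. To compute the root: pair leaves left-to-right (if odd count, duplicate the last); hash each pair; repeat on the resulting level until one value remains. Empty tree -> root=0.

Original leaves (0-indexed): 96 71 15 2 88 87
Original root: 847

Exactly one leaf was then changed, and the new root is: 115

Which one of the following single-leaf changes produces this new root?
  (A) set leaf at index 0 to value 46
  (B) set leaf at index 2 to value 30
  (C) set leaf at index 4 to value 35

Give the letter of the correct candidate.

Original leaves: [96, 71, 15, 2, 88, 87]
Target new root: 115
Try each candidate change and compute the resulting root:
Candidate A: set leaf[0] = 46 -> leaves = [46, 71, 15, 2, 88, 87]
  L0: [46, 71, 15, 2, 88, 87]
  L1: h(46,71)=(46*31+71)%997=500 h(15,2)=(15*31+2)%997=467 h(88,87)=(88*31+87)%997=821 -> [500, 467, 821]
  L2: h(500,467)=(500*31+467)%997=15 h(821,821)=(821*31+821)%997=350 -> [15, 350]
  L3: h(15,350)=(15*31+350)%997=815 -> [815]
  root = 815 != target 115
Candidate B: set leaf[2] = 30 -> leaves = [96, 71, 30, 2, 88, 87]
  L0: [96, 71, 30, 2, 88, 87]
  L1: h(96,71)=(96*31+71)%997=56 h(30,2)=(30*31+2)%997=932 h(88,87)=(88*31+87)%997=821 -> [56, 932, 821]
  L2: h(56,932)=(56*31+932)%997=674 h(821,821)=(821*31+821)%997=350 -> [674, 350]
  L3: h(674,350)=(674*31+350)%997=307 -> [307]
  root = 307 != target 115
Candidate C: set leaf[4] = 35 -> leaves = [96, 71, 15, 2, 35, 87]
  L0: [96, 71, 15, 2, 35, 87]
  L1: h(96,71)=(96*31+71)%997=56 h(15,2)=(15*31+2)%997=467 h(35,87)=(35*31+87)%997=175 -> [56, 467, 175]
  L2: h(56,467)=(56*31+467)%997=209 h(175,175)=(175*31+175)%997=615 -> [209, 615]
  L3: h(209,615)=(209*31+615)%997=115 -> [115]
  root = 115 == target 115  ** MATCH **
Candidate C produces the target root.

Answer: C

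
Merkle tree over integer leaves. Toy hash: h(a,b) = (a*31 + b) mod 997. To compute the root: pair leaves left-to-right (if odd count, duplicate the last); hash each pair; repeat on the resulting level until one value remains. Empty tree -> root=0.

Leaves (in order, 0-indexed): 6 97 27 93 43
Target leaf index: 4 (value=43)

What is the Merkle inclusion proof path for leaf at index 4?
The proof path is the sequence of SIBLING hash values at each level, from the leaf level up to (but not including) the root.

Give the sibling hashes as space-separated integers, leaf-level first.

L0 (leaves): [6, 97, 27, 93, 43], target index=4
L1: h(6,97)=(6*31+97)%997=283 [pair 0] h(27,93)=(27*31+93)%997=930 [pair 1] h(43,43)=(43*31+43)%997=379 [pair 2] -> [283, 930, 379]
  Sibling for proof at L0: 43
L2: h(283,930)=(283*31+930)%997=730 [pair 0] h(379,379)=(379*31+379)%997=164 [pair 1] -> [730, 164]
  Sibling for proof at L1: 379
L3: h(730,164)=(730*31+164)%997=860 [pair 0] -> [860]
  Sibling for proof at L2: 730
Root: 860
Proof path (sibling hashes from leaf to root): [43, 379, 730]

Answer: 43 379 730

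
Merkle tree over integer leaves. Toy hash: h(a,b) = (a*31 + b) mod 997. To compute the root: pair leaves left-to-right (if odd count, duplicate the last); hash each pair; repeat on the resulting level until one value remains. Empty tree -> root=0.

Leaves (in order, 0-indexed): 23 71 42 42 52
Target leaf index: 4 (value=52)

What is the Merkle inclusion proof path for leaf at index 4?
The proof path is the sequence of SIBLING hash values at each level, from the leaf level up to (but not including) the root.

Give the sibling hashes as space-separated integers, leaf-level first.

Answer: 52 667 723

Derivation:
L0 (leaves): [23, 71, 42, 42, 52], target index=4
L1: h(23,71)=(23*31+71)%997=784 [pair 0] h(42,42)=(42*31+42)%997=347 [pair 1] h(52,52)=(52*31+52)%997=667 [pair 2] -> [784, 347, 667]
  Sibling for proof at L0: 52
L2: h(784,347)=(784*31+347)%997=723 [pair 0] h(667,667)=(667*31+667)%997=407 [pair 1] -> [723, 407]
  Sibling for proof at L1: 667
L3: h(723,407)=(723*31+407)%997=886 [pair 0] -> [886]
  Sibling for proof at L2: 723
Root: 886
Proof path (sibling hashes from leaf to root): [52, 667, 723]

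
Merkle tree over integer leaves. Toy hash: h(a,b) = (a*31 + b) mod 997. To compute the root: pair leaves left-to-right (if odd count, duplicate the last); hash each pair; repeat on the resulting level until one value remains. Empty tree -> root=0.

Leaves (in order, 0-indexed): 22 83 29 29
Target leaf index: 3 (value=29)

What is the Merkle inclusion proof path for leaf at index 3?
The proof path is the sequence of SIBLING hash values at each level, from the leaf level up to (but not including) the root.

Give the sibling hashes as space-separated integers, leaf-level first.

Answer: 29 765

Derivation:
L0 (leaves): [22, 83, 29, 29], target index=3
L1: h(22,83)=(22*31+83)%997=765 [pair 0] h(29,29)=(29*31+29)%997=928 [pair 1] -> [765, 928]
  Sibling for proof at L0: 29
L2: h(765,928)=(765*31+928)%997=715 [pair 0] -> [715]
  Sibling for proof at L1: 765
Root: 715
Proof path (sibling hashes from leaf to root): [29, 765]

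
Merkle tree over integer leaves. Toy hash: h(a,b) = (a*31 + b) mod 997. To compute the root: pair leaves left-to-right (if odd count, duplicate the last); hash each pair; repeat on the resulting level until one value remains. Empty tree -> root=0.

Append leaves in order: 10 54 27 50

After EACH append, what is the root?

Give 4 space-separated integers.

Answer: 10 364 184 207

Derivation:
After append 10 (leaves=[10]):
  L0: [10]
  root=10
After append 54 (leaves=[10, 54]):
  L0: [10, 54]
  L1: h(10,54)=(10*31+54)%997=364 -> [364]
  root=364
After append 27 (leaves=[10, 54, 27]):
  L0: [10, 54, 27]
  L1: h(10,54)=(10*31+54)%997=364 h(27,27)=(27*31+27)%997=864 -> [364, 864]
  L2: h(364,864)=(364*31+864)%997=184 -> [184]
  root=184
After append 50 (leaves=[10, 54, 27, 50]):
  L0: [10, 54, 27, 50]
  L1: h(10,54)=(10*31+54)%997=364 h(27,50)=(27*31+50)%997=887 -> [364, 887]
  L2: h(364,887)=(364*31+887)%997=207 -> [207]
  root=207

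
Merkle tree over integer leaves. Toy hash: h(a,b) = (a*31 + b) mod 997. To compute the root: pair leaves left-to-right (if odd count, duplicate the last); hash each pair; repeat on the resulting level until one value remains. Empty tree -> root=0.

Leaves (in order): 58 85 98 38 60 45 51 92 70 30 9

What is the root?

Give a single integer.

Answer: 621

Derivation:
L0: [58, 85, 98, 38, 60, 45, 51, 92, 70, 30, 9]
L1: h(58,85)=(58*31+85)%997=886 h(98,38)=(98*31+38)%997=85 h(60,45)=(60*31+45)%997=908 h(51,92)=(51*31+92)%997=676 h(70,30)=(70*31+30)%997=206 h(9,9)=(9*31+9)%997=288 -> [886, 85, 908, 676, 206, 288]
L2: h(886,85)=(886*31+85)%997=632 h(908,676)=(908*31+676)%997=908 h(206,288)=(206*31+288)%997=692 -> [632, 908, 692]
L3: h(632,908)=(632*31+908)%997=560 h(692,692)=(692*31+692)%997=210 -> [560, 210]
L4: h(560,210)=(560*31+210)%997=621 -> [621]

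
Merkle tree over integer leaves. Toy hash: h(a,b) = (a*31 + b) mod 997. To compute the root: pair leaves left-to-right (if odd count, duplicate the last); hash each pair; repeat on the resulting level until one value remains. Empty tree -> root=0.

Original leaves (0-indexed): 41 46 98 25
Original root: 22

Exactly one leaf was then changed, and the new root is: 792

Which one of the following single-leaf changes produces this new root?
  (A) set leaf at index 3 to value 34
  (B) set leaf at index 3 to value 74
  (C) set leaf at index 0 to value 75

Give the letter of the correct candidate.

Answer: C

Derivation:
Original leaves: [41, 46, 98, 25]
Target new root: 792
Try each candidate change and compute the resulting root:
Candidate A: set leaf[3] = 34 -> leaves = [41, 46, 98, 34]
  L0: [41, 46, 98, 34]
  L1: h(41,46)=(41*31+46)%997=320 h(98,34)=(98*31+34)%997=81 -> [320, 81]
  L2: h(320,81)=(320*31+81)%997=31 -> [31]
  root = 31 != target 792
Candidate B: set leaf[3] = 74 -> leaves = [41, 46, 98, 74]
  L0: [41, 46, 98, 74]
  L1: h(41,46)=(41*31+46)%997=320 h(98,74)=(98*31+74)%997=121 -> [320, 121]
  L2: h(320,121)=(320*31+121)%997=71 -> [71]
  root = 71 != target 792
Candidate C: set leaf[0] = 75 -> leaves = [75, 46, 98, 25]
  L0: [75, 46, 98, 25]
  L1: h(75,46)=(75*31+46)%997=377 h(98,25)=(98*31+25)%997=72 -> [377, 72]
  L2: h(377,72)=(377*31+72)%997=792 -> [792]
  root = 792 == target 792  ** MATCH **
Candidate C produces the target root.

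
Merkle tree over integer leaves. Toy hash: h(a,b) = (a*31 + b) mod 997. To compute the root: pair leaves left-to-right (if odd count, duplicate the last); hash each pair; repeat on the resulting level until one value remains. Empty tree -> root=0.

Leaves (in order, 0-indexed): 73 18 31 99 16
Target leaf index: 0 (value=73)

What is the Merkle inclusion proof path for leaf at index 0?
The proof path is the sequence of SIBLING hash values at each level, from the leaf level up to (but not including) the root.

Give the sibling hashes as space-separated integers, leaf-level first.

L0 (leaves): [73, 18, 31, 99, 16], target index=0
L1: h(73,18)=(73*31+18)%997=287 [pair 0] h(31,99)=(31*31+99)%997=63 [pair 1] h(16,16)=(16*31+16)%997=512 [pair 2] -> [287, 63, 512]
  Sibling for proof at L0: 18
L2: h(287,63)=(287*31+63)%997=984 [pair 0] h(512,512)=(512*31+512)%997=432 [pair 1] -> [984, 432]
  Sibling for proof at L1: 63
L3: h(984,432)=(984*31+432)%997=29 [pair 0] -> [29]
  Sibling for proof at L2: 432
Root: 29
Proof path (sibling hashes from leaf to root): [18, 63, 432]

Answer: 18 63 432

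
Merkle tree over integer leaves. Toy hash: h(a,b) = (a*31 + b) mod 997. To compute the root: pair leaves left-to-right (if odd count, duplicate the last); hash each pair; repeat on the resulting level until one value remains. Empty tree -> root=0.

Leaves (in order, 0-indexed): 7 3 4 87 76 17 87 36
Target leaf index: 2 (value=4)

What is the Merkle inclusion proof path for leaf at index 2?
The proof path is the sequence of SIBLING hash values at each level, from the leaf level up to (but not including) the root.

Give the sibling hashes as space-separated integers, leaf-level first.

L0 (leaves): [7, 3, 4, 87, 76, 17, 87, 36], target index=2
L1: h(7,3)=(7*31+3)%997=220 [pair 0] h(4,87)=(4*31+87)%997=211 [pair 1] h(76,17)=(76*31+17)%997=379 [pair 2] h(87,36)=(87*31+36)%997=739 [pair 3] -> [220, 211, 379, 739]
  Sibling for proof at L0: 87
L2: h(220,211)=(220*31+211)%997=52 [pair 0] h(379,739)=(379*31+739)%997=524 [pair 1] -> [52, 524]
  Sibling for proof at L1: 220
L3: h(52,524)=(52*31+524)%997=142 [pair 0] -> [142]
  Sibling for proof at L2: 524
Root: 142
Proof path (sibling hashes from leaf to root): [87, 220, 524]

Answer: 87 220 524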